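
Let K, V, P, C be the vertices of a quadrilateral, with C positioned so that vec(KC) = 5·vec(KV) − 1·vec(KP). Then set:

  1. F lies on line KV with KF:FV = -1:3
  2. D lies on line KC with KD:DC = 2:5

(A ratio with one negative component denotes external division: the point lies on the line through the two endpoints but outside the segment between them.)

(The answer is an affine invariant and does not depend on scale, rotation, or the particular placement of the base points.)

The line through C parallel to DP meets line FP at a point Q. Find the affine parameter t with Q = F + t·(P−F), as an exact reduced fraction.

Choose coordinates K = (0, 0), V = (1, 0), P = (0, 1), C = (5, -1).
1. F lies on line KV with KF:FV = -1:3 ⇒ F = (-1/2, 0)
2. D lies on line KC with KD:DC = 2:5 ⇒ D = (10/7, -2/7)
through C parallel to DP: direction (-10/7, 9/7); meets FP at Q = (25/29, 79/29)
Q = F + t·(P−F) with t = 79/29

t = 79/29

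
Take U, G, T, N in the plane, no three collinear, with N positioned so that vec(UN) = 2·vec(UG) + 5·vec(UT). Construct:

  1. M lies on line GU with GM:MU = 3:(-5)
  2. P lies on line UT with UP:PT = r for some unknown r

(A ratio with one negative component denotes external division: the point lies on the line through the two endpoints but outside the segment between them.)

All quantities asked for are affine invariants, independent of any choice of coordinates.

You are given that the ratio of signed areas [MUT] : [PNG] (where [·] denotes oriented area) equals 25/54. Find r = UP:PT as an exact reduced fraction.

Work in coordinates with U = (0, 0), G = (1, 0), T = (0, 1), N = (2, 5).
1. M lies on line GU with GM:MU = 3:(-5) ⇒ M = (5/2, 0)
2. With UP:PT = r, write λ = r/(r+1) so P = U + λ·(T−U); P is affine-linear in λ
Every point depending on P is an affine combination of P and λ-independent points, so each such coordinate is linear in λ; the λ² term in each signed area is a multiple of (T−U)×(T−U) = 0, so 2·[MUT] and 2·[PNG] are each linear in λ. Evaluating at λ=0 and λ=1:
  2·[MUT] = -5/2,   2·[PNG] = −λ − 5
So [MUT]:[PNG] = (-5/2) / (−λ − 5). Setting this equal to 25/54:
  -5/2 = 25/54·(−λ − 5)  ⇒  λ = 2/5
Then r = λ/(1−λ) = (2/5)/(3/5) = 2/3. Check: with r = 2/3, P = (0, 2/5) and [MUT]:[PNG] = 25/54 as required.

r = 2/3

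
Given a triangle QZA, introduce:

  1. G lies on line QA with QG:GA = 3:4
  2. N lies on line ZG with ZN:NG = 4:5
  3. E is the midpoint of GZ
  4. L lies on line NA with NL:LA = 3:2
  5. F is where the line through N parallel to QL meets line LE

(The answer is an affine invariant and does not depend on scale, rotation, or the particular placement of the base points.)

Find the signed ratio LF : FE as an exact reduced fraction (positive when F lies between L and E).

Set Q = (0, 0), Z = (1, 0), A = (0, 1); any affine frame gives the same invariant.
1. G lies on line QA with QG:GA = 3:4 ⇒ G = (0, 3/7)
2. N lies on line ZG with ZN:NG = 4:5 ⇒ N = (5/9, 4/21)
3. E is the midpoint of GZ ⇒ E = (1/2, 3/14)
4. L lies on line NA with NL:LA = 3:2 ⇒ L = (2/9, 71/105)
5. F is where the line through N parallel to QL meets line LE ⇒ F = (33/61, 312/2135)
F = L + t·(E−L) with t = 70/61, so LF:FE = t:(1−t) = 70/61:-9/61

LF:FE = -70/9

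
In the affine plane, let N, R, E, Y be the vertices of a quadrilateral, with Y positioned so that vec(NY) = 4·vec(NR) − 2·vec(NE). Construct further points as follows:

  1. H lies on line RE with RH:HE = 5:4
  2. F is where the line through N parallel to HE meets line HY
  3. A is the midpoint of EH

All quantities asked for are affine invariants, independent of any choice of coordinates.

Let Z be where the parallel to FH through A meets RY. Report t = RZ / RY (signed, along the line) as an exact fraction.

t = 7/5

Choose coordinates N = (0, 0), R = (1, 0), E = (0, 1), Y = (4, -2).
1. H lies on line RE with RH:HE = 5:4 ⇒ H = (4/9, 5/9)
2. F is where the line through N parallel to HE meets line HY ⇒ F = (-28/9, 28/9)
3. A is the midpoint of EH ⇒ A = (2/9, 7/9)
through A parallel to FH: direction (32/9, -23/9); meets RY at Z = (26/5, -14/5)
Z = R + t·(Y−R) with t = 7/5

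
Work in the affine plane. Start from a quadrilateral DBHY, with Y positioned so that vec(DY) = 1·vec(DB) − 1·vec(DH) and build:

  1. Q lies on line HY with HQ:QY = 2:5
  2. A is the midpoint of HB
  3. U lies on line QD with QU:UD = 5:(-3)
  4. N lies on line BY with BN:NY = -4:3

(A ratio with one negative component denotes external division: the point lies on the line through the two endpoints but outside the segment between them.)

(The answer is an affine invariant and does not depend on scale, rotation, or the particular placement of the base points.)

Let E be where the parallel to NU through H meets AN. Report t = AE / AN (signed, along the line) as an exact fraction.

t = 27/133

Choose coordinates D = (0, 0), B = (1, 0), H = (0, 1), Y = (1, -1).
1. Q lies on line HY with HQ:QY = 2:5 ⇒ Q = (2/7, 3/7)
2. A is the midpoint of HB ⇒ A = (1/2, 1/2)
3. U lies on line QD with QU:UD = 5:(-3) ⇒ U = (-3/7, -9/14)
4. N lies on line BY with BN:NY = -4:3 ⇒ N = (1, -4)
through H parallel to NU: direction (-10/7, 47/14); meets AN at E = (80/133, -55/133)
E = A + t·(N−A) with t = 27/133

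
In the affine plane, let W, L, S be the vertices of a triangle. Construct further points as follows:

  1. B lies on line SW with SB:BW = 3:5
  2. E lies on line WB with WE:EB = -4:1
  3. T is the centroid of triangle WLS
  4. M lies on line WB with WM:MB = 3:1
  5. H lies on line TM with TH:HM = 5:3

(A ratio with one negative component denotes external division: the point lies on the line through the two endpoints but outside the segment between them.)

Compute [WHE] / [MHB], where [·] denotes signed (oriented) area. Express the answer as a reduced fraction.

[WHE]:[MHB] = 16/3

Choose coordinates W = (0, 0), L = (1, 0), S = (0, 1).
1. B lies on line SW with SB:BW = 3:5 ⇒ B = (0, 5/8)
2. E lies on line WB with WE:EB = -4:1 ⇒ E = (0, 5/6)
3. T is the centroid of triangle WLS ⇒ T = (1/3, 1/3)
4. M lies on line WB with WM:MB = 3:1 ⇒ M = (0, 15/32)
5. H lies on line TM with TH:HM = 5:3 ⇒ H = (1/8, 107/256)
2·[WHE] = 5/48, 2·[MHB] = 5/256
[WHE]:[MHB] = 5/48:5/256 = 16/3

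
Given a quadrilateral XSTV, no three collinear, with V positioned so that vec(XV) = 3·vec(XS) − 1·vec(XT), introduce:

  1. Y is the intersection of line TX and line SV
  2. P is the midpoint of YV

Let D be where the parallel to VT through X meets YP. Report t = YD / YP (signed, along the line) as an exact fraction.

t = -2

Assign X = (0, 0), S = (1, 0), T = (0, 1), V = (3, -1) — the answer is frame-independent, so this choice is without loss of generality.
1. Y is the intersection of line TX and line SV ⇒ Y = (0, 1/2)
2. P is the midpoint of YV ⇒ P = (3/2, -1/4)
through X parallel to VT: direction (-3, 2); meets YP at D = (-3, 2)
D = Y + t·(P−Y) with t = -2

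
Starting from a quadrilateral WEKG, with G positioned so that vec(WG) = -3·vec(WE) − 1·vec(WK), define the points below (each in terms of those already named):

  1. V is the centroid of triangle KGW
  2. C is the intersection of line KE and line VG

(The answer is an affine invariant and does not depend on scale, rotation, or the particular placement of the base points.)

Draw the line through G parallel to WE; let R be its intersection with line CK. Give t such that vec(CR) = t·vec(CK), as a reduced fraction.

t = -5

Assign W = (0, 0), E = (1, 0), K = (0, 1), G = (-3, -1) — the answer is frame-independent, so this choice is without loss of generality.
1. V is the centroid of triangle KGW ⇒ V = (-1, 0)
2. C is the intersection of line KE and line VG ⇒ C = (1/3, 2/3)
through G parallel to WE: direction (1, 0); meets CK at R = (2, -1)
R = C + t·(K−C) with t = -5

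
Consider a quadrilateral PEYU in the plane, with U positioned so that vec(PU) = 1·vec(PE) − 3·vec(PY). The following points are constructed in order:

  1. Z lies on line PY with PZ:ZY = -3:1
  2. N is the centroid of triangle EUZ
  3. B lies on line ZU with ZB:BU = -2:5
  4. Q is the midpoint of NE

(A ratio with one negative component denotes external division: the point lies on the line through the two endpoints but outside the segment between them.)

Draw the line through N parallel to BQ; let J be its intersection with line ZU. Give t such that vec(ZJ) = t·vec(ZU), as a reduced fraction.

t = -1/12

Choose coordinates P = (0, 0), E = (1, 0), Y = (0, 1), U = (1, -3).
1. Z lies on line PY with PZ:ZY = -3:1 ⇒ Z = (0, 3/2)
2. N is the centroid of triangle EUZ ⇒ N = (2/3, -1/2)
3. B lies on line ZU with ZB:BU = -2:5 ⇒ B = (-2/3, 9/2)
4. Q is the midpoint of NE ⇒ Q = (5/6, -1/4)
through N parallel to BQ: direction (3/2, -19/4); meets ZU at J = (-1/12, 15/8)
J = Z + t·(U−Z) with t = -1/12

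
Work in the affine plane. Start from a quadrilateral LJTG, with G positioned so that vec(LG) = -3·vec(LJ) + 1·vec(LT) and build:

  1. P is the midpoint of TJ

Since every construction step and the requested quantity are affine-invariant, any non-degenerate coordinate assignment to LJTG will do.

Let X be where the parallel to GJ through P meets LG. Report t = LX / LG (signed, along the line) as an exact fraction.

t = 5/2

Choose coordinates L = (0, 0), J = (1, 0), T = (0, 1), G = (-3, 1).
1. P is the midpoint of TJ ⇒ P = (1/2, 1/2)
through P parallel to GJ: direction (4, -1); meets LG at X = (-15/2, 5/2)
X = L + t·(G−L) with t = 5/2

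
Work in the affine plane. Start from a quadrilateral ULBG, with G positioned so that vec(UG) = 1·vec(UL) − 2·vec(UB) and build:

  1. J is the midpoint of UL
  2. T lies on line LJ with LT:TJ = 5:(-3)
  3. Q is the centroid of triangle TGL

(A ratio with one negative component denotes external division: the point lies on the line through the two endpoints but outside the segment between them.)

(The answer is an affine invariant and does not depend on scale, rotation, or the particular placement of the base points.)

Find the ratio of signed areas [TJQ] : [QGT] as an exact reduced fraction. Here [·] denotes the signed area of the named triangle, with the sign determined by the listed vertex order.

[TJQ]:[QGT] = 3/5

Assign U = (0, 0), L = (1, 0), B = (0, 1), G = (1, -2) — the answer is frame-independent, so this choice is without loss of generality.
1. J is the midpoint of UL ⇒ J = (1/2, 0)
2. T lies on line LJ with LT:TJ = 5:(-3) ⇒ T = (-1/4, 0)
3. Q is the centroid of triangle TGL ⇒ Q = (7/12, -2/3)
2·[TJQ] = -1/2, 2·[QGT] = -5/6
[TJQ]:[QGT] = -1/2:-5/6 = 3/5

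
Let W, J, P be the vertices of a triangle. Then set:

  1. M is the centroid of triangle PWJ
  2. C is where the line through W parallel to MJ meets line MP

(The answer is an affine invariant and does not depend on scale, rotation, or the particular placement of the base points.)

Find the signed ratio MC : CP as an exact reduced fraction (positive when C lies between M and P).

MC:CP = -1/2

Assign W = (0, 0), J = (1, 0), P = (0, 1) — the answer is frame-independent, so this choice is without loss of generality.
1. M is the centroid of triangle PWJ ⇒ M = (1/3, 1/3)
2. C is where the line through W parallel to MJ meets line MP ⇒ C = (2/3, -1/3)
C = M + t·(P−M) with t = -1, so MC:CP = t:(1−t) = -1:2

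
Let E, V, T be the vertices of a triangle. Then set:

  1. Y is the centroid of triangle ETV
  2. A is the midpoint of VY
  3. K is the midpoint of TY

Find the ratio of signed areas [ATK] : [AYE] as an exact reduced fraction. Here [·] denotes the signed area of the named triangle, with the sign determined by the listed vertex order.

Set E = (0, 0), V = (1, 0), T = (0, 1); any affine frame gives the same invariant.
1. Y is the centroid of triangle ETV ⇒ Y = (1/3, 1/3)
2. A is the midpoint of VY ⇒ A = (2/3, 1/6)
3. K is the midpoint of TY ⇒ K = (1/6, 2/3)
2·[ATK] = 1/12, 2·[AYE] = 1/6
[ATK]:[AYE] = 1/12:1/6 = 1/2

[ATK]:[AYE] = 1/2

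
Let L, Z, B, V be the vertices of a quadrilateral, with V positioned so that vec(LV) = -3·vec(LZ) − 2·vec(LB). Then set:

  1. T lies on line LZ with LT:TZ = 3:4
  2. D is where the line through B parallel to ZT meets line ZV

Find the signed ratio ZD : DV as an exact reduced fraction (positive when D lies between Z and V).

ZD:DV = -1/3

Set L = (0, 0), Z = (1, 0), B = (0, 1), V = (-3, -2); any affine frame gives the same invariant.
1. T lies on line LZ with LT:TZ = 3:4 ⇒ T = (3/7, 0)
2. D is where the line through B parallel to ZT meets line ZV ⇒ D = (3, 1)
D = Z + t·(V−Z) with t = -1/2, so ZD:DV = t:(1−t) = -1/2:3/2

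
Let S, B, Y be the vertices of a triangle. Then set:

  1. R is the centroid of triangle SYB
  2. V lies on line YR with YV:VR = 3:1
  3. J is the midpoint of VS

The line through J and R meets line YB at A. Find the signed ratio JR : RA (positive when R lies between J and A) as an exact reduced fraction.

Set S = (0, 0), B = (1, 0), Y = (0, 1); any affine frame gives the same invariant.
1. R is the centroid of triangle SYB ⇒ R = (1/3, 1/3)
2. V lies on line YR with YV:VR = 3:1 ⇒ V = (1/4, 1/2)
3. J is the midpoint of VS ⇒ J = (1/8, 1/4)
line JR meets YB at A = (4/7, 3/7)
R = J + t·(A−J) with t = 7/15, so JR:RA = 7/15:8/15

JR:RA = 7/8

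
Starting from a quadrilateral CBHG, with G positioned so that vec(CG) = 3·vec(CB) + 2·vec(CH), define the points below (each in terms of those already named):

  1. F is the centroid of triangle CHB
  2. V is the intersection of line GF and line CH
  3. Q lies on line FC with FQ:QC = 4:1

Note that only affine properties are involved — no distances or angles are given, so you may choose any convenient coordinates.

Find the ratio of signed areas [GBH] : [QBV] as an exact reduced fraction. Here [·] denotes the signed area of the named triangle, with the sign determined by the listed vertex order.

Choose coordinates C = (0, 0), B = (1, 0), H = (0, 1), G = (3, 2).
1. F is the centroid of triangle CHB ⇒ F = (1/3, 1/3)
2. V is the intersection of line GF and line CH ⇒ V = (0, 1/8)
3. Q lies on line FC with FQ:QC = 4:1 ⇒ Q = (1/15, 1/15)
2·[GBH] = -4, 2·[QBV] = 1/20
[GBH]:[QBV] = -4:1/20 = -80

[GBH]:[QBV] = -80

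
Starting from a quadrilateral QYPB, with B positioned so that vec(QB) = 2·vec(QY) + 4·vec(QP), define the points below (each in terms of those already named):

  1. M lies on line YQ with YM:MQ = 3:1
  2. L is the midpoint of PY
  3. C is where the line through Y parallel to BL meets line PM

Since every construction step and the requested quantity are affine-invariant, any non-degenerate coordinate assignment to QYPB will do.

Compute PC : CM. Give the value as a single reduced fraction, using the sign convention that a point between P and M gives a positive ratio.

PC:CM = -40/21

Work in coordinates with Q = (0, 0), Y = (1, 0), P = (0, 1), B = (2, 4).
1. M lies on line YQ with YM:MQ = 3:1 ⇒ M = (1/4, 0)
2. L is the midpoint of PY ⇒ L = (1/2, 1/2)
3. C is where the line through Y parallel to BL meets line PM ⇒ C = (10/19, -21/19)
C = P + t·(M−P) with t = 40/19, so PC:CM = t:(1−t) = 40/19:-21/19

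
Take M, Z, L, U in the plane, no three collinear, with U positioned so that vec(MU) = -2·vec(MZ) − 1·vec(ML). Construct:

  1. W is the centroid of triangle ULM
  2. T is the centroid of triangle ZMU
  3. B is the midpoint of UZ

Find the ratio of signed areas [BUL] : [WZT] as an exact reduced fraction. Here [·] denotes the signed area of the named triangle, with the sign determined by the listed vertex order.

Assign M = (0, 0), Z = (1, 0), L = (0, 1), U = (-2, -1) — the answer is frame-independent, so this choice is without loss of generality.
1. W is the centroid of triangle ULM ⇒ W = (-2/3, 0)
2. T is the centroid of triangle ZMU ⇒ T = (-1/3, -1/3)
3. B is the midpoint of UZ ⇒ B = (-1/2, -1/2)
2·[BUL] = -2, 2·[WZT] = -5/9
[BUL]:[WZT] = -2:-5/9 = 18/5

[BUL]:[WZT] = 18/5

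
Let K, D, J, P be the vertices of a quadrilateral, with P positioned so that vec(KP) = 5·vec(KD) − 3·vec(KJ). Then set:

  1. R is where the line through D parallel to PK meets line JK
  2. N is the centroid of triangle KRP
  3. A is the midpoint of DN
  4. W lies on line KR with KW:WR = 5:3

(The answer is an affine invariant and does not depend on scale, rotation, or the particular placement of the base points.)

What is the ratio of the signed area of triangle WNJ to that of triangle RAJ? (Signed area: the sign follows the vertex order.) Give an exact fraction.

[WNJ]:[RAJ] = 125/64

Choose coordinates K = (0, 0), D = (1, 0), J = (0, 1), P = (5, -3).
1. R is where the line through D parallel to PK meets line JK ⇒ R = (0, 3/5)
2. N is the centroid of triangle KRP ⇒ N = (5/3, -4/5)
3. A is the midpoint of DN ⇒ A = (4/3, -2/5)
4. W lies on line KR with KW:WR = 5:3 ⇒ W = (0, 3/8)
2·[WNJ] = 25/24, 2·[RAJ] = 8/15
[WNJ]:[RAJ] = 25/24:8/15 = 125/64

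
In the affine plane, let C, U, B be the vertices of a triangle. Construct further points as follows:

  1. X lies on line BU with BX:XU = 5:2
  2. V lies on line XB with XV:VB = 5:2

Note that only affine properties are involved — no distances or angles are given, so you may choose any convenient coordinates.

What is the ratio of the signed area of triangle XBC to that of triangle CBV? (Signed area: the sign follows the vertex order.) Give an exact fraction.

[XBC]:[CBV] = -7/2

Set C = (0, 0), U = (1, 0), B = (0, 1); any affine frame gives the same invariant.
1. X lies on line BU with BX:XU = 5:2 ⇒ X = (5/7, 2/7)
2. V lies on line XB with XV:VB = 5:2 ⇒ V = (10/49, 39/49)
2·[XBC] = 5/7, 2·[CBV] = -10/49
[XBC]:[CBV] = 5/7:-10/49 = -7/2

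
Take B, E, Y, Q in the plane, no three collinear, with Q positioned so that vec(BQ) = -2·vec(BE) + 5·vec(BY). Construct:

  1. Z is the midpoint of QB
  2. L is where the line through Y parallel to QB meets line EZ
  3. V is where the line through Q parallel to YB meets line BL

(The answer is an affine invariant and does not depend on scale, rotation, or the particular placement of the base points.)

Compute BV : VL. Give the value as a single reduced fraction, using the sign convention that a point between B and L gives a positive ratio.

BV:VL = -10/9

Set B = (0, 0), E = (1, 0), Y = (0, 1), Q = (-2, 5); any affine frame gives the same invariant.
1. Z is the midpoint of QB ⇒ Z = (-1, 5/2)
2. L is where the line through Y parallel to QB meets line EZ ⇒ L = (-1/5, 3/2)
3. V is where the line through Q parallel to YB meets line BL ⇒ V = (-2, 15)
V = B + t·(L−B) with t = 10, so BV:VL = t:(1−t) = 10:-9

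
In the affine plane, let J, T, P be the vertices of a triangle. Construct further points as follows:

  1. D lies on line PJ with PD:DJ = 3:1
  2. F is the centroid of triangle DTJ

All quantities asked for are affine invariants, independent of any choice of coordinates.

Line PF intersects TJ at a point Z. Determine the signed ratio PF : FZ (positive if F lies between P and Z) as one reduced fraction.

Work in coordinates with J = (0, 0), T = (1, 0), P = (0, 1).
1. D lies on line PJ with PD:DJ = 3:1 ⇒ D = (0, 1/4)
2. F is the centroid of triangle DTJ ⇒ F = (1/3, 1/12)
line PF meets TJ at Z = (4/11, 0)
F = P + t·(Z−P) with t = 11/12, so PF:FZ = 11/12:1/12

PF:FZ = 11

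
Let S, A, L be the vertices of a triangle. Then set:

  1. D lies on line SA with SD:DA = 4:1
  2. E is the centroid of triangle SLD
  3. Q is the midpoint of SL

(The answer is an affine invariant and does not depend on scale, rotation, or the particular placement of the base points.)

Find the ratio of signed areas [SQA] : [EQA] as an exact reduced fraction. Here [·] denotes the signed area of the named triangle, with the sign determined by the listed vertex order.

Set S = (0, 0), A = (1, 0), L = (0, 1); any affine frame gives the same invariant.
1. D lies on line SA with SD:DA = 4:1 ⇒ D = (4/5, 0)
2. E is the centroid of triangle SLD ⇒ E = (4/15, 1/3)
3. Q is the midpoint of SL ⇒ Q = (0, 1/2)
2·[SQA] = -1/2, 2·[EQA] = -1/30
[SQA]:[EQA] = -1/2:-1/30 = 15

[SQA]:[EQA] = 15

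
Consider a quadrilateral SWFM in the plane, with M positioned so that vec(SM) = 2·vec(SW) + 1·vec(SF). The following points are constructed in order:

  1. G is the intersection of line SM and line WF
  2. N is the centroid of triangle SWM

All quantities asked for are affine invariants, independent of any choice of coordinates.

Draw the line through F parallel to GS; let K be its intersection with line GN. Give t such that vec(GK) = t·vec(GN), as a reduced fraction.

Set S = (0, 0), W = (1, 0), F = (0, 1), M = (2, 1); any affine frame gives the same invariant.
1. G is the intersection of line SM and line WF ⇒ G = (2/3, 1/3)
2. N is the centroid of triangle SWM ⇒ N = (1, 1/3)
through F parallel to GS: direction (-2/3, -1/3); meets GN at K = (-4/3, 1/3)
K = G + t·(N−G) with t = -6

t = -6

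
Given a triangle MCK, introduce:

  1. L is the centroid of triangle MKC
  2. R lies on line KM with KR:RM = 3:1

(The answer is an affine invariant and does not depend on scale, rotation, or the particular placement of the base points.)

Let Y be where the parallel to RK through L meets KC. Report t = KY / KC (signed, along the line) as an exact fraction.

t = 1/3

Set M = (0, 0), C = (1, 0), K = (0, 1); any affine frame gives the same invariant.
1. L is the centroid of triangle MKC ⇒ L = (1/3, 1/3)
2. R lies on line KM with KR:RM = 3:1 ⇒ R = (0, 1/4)
through L parallel to RK: direction (0, 3/4); meets KC at Y = (1/3, 2/3)
Y = K + t·(C−K) with t = 1/3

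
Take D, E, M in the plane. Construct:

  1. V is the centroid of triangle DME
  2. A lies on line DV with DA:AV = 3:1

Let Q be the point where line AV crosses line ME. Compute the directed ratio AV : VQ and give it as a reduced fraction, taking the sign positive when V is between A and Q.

AV:VQ = 1/2

Choose coordinates D = (0, 0), E = (1, 0), M = (0, 1).
1. V is the centroid of triangle DME ⇒ V = (1/3, 1/3)
2. A lies on line DV with DA:AV = 3:1 ⇒ A = (1/4, 1/4)
line AV meets ME at Q = (1/2, 1/2)
V = A + t·(Q−A) with t = 1/3, so AV:VQ = 1/3:2/3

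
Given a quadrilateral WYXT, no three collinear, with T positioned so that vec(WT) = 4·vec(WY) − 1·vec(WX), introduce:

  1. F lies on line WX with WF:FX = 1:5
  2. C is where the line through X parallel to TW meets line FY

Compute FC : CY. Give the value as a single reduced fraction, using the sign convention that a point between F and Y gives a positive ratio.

Work in coordinates with W = (0, 0), Y = (1, 0), X = (0, 1), T = (4, -1).
1. F lies on line WX with WF:FX = 1:5 ⇒ F = (0, 1/6)
2. C is where the line through X parallel to TW meets line FY ⇒ C = (10, -3/2)
C = F + t·(Y−F) with t = 10, so FC:CY = t:(1−t) = 10:-9

FC:CY = -10/9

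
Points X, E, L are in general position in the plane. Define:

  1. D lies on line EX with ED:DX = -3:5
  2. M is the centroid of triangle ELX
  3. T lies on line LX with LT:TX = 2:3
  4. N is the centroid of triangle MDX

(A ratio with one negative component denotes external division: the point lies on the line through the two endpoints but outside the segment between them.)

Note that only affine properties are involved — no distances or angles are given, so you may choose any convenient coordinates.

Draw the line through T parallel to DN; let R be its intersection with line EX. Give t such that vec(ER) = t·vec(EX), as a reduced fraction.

t = -37/5

Assign X = (0, 0), E = (1, 0), L = (0, 1) — the answer is frame-independent, so this choice is without loss of generality.
1. D lies on line EX with ED:DX = -3:5 ⇒ D = (5/2, 0)
2. M is the centroid of triangle ELX ⇒ M = (1/3, 1/3)
3. T lies on line LX with LT:TX = 2:3 ⇒ T = (0, 3/5)
4. N is the centroid of triangle MDX ⇒ N = (17/18, 1/9)
through T parallel to DN: direction (-14/9, 1/9); meets EX at R = (42/5, 0)
R = E + t·(X−E) with t = -37/5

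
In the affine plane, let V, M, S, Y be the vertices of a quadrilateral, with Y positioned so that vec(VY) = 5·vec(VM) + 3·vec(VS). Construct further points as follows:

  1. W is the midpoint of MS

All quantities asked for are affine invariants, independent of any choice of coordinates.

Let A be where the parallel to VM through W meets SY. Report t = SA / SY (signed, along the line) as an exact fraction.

Set V = (0, 0), M = (1, 0), S = (0, 1), Y = (5, 3); any affine frame gives the same invariant.
1. W is the midpoint of MS ⇒ W = (1/2, 1/2)
through W parallel to VM: direction (1, 0); meets SY at A = (-5/4, 1/2)
A = S + t·(Y−S) with t = -1/4

t = -1/4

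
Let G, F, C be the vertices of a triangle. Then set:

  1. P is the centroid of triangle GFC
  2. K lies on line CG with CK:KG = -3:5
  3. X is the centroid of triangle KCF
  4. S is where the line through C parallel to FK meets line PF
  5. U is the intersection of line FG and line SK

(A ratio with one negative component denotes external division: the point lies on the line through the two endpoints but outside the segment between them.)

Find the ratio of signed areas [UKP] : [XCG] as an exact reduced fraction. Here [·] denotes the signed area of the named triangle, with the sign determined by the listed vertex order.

[UKP]:[XCG] = -10/17

Assign G = (0, 0), F = (1, 0), C = (0, 1) — the answer is frame-independent, so this choice is without loss of generality.
1. P is the centroid of triangle GFC ⇒ P = (1/3, 1/3)
2. K lies on line CG with CK:KG = -3:5 ⇒ K = (0, 5/2)
3. X is the centroid of triangle KCF ⇒ X = (1/3, 7/6)
4. S is where the line through C parallel to FK meets line PF ⇒ S = (1/4, 3/8)
5. U is the intersection of line FG and line SK ⇒ U = (5/17, 0)
2·[UKP] = -10/51, 2·[XCG] = 1/3
[UKP]:[XCG] = -10/51:1/3 = -10/17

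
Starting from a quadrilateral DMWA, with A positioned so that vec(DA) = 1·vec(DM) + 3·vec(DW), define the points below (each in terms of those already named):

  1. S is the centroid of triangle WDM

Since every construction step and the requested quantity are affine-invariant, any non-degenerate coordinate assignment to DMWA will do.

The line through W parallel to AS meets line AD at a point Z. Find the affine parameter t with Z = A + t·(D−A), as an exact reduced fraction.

Work in coordinates with D = (0, 0), M = (1, 0), W = (0, 1), A = (1, 3).
1. S is the centroid of triangle WDM ⇒ S = (1/3, 1/3)
through W parallel to AS: direction (-2/3, -8/3); meets AD at Z = (-1, -3)
Z = A + t·(D−A) with t = 2

t = 2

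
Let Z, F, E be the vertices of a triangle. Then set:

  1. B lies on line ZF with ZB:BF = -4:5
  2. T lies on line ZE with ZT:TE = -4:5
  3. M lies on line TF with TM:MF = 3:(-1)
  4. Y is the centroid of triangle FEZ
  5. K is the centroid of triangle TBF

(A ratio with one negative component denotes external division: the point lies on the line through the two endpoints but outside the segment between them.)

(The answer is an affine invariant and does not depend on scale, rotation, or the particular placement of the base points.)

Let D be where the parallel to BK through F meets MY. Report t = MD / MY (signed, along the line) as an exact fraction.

Work in coordinates with Z = (0, 0), F = (1, 0), E = (0, 1).
1. B lies on line ZF with ZB:BF = -4:5 ⇒ B = (-4, 0)
2. T lies on line ZE with ZT:TE = -4:5 ⇒ T = (0, -4)
3. M lies on line TF with TM:MF = 3:(-1) ⇒ M = (3/2, 2)
4. Y is the centroid of triangle FEZ ⇒ Y = (1/3, 1/3)
5. K is the centroid of triangle TBF ⇒ K = (-1, -4/3)
through F parallel to BK: direction (3, -4/3); meets MY at D = (37/118, 18/59)
D = M + t·(Y−M) with t = 60/59

t = 60/59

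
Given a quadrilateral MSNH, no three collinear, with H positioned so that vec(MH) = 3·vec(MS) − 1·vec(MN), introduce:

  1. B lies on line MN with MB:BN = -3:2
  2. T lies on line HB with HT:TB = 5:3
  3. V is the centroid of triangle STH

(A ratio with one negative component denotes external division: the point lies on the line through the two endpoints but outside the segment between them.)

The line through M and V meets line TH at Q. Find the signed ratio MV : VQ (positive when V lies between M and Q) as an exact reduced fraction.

MV:VQ = 22/5

Assign M = (0, 0), S = (1, 0), N = (0, 1), H = (3, -1) — the answer is frame-independent, so this choice is without loss of generality.
1. B lies on line MN with MB:BN = -3:2 ⇒ B = (0, 3)
2. T lies on line HB with HT:TB = 5:3 ⇒ T = (9/8, 3/2)
3. V is the centroid of triangle STH ⇒ V = (41/24, 1/6)
line MV meets TH at Q = (369/176, 9/44)
V = M + t·(Q−M) with t = 22/27, so MV:VQ = 22/27:5/27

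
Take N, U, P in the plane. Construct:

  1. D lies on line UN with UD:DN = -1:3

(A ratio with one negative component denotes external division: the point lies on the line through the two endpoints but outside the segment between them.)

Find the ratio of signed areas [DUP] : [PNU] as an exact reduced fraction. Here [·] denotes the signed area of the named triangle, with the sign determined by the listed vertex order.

Assign N = (0, 0), U = (1, 0), P = (0, 1) — the answer is frame-independent, so this choice is without loss of generality.
1. D lies on line UN with UD:DN = -1:3 ⇒ D = (3/2, 0)
2·[DUP] = -1/2, 2·[PNU] = 1
[DUP]:[PNU] = -1/2:1 = -1/2

[DUP]:[PNU] = -1/2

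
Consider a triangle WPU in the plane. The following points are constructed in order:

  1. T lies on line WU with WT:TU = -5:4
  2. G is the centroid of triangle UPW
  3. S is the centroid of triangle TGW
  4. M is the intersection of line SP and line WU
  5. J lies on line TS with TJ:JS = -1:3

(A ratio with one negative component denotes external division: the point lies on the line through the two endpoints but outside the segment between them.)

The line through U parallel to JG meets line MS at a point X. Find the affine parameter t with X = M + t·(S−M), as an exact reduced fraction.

Work in coordinates with W = (0, 0), P = (1, 0), U = (0, 1).
1. T lies on line WU with WT:TU = -5:4 ⇒ T = (0, 5)
2. G is the centroid of triangle UPW ⇒ G = (1/3, 1/3)
3. S is the centroid of triangle TGW ⇒ S = (1/9, 16/9)
4. M is the intersection of line SP and line WU ⇒ M = (0, 2)
5. J lies on line TS with TJ:JS = -1:3 ⇒ J = (-1/18, 119/18)
through U parallel to JG: direction (7/18, -113/18); meets MS at X = (-7/99, 212/99)
X = M + t·(S−M) with t = -7/11

t = -7/11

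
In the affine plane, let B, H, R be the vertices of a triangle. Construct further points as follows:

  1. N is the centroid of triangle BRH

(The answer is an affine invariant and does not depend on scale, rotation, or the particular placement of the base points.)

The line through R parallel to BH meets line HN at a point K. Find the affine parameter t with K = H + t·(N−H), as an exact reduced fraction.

t = 3

Assign B = (0, 0), H = (1, 0), R = (0, 1) — the answer is frame-independent, so this choice is without loss of generality.
1. N is the centroid of triangle BRH ⇒ N = (1/3, 1/3)
through R parallel to BH: direction (1, 0); meets HN at K = (-1, 1)
K = H + t·(N−H) with t = 3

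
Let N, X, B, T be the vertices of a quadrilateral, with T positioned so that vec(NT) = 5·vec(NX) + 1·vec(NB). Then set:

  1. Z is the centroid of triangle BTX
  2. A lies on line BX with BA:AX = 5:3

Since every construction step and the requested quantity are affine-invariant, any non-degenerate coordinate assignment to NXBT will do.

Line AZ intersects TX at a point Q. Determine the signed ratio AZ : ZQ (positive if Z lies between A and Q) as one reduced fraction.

AZ:ZQ = 1/8

Work in coordinates with N = (0, 0), X = (1, 0), B = (0, 1), T = (5, 1).
1. Z is the centroid of triangle BTX ⇒ Z = (2, 2/3)
2. A lies on line BX with BA:AX = 5:3 ⇒ A = (5/8, 3/8)
line AZ meets TX at Q = (13, 3)
Z = A + t·(Q−A) with t = 1/9, so AZ:ZQ = 1/9:8/9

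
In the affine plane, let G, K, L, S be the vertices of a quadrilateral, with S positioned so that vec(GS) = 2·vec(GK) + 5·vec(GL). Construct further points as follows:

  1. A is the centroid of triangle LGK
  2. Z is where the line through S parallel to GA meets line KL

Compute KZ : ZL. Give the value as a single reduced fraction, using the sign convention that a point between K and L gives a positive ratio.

KZ:ZL = -2

Choose coordinates G = (0, 0), K = (1, 0), L = (0, 1), S = (2, 5).
1. A is the centroid of triangle LGK ⇒ A = (1/3, 1/3)
2. Z is where the line through S parallel to GA meets line KL ⇒ Z = (-1, 2)
Z = K + t·(L−K) with t = 2, so KZ:ZL = t:(1−t) = 2:-1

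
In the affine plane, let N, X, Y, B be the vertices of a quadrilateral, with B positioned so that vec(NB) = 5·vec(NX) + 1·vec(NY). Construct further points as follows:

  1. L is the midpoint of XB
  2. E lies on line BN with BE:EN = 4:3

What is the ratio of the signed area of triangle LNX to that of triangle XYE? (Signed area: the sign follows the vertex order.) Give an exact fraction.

Work in coordinates with N = (0, 0), X = (1, 0), Y = (0, 1), B = (5, 1).
1. L is the midpoint of XB ⇒ L = (3, 1/2)
2. E lies on line BN with BE:EN = 4:3 ⇒ E = (15/7, 3/7)
2·[LNX] = 1/2, 2·[XYE] = -11/7
[LNX]:[XYE] = 1/2:-11/7 = -7/22

[LNX]:[XYE] = -7/22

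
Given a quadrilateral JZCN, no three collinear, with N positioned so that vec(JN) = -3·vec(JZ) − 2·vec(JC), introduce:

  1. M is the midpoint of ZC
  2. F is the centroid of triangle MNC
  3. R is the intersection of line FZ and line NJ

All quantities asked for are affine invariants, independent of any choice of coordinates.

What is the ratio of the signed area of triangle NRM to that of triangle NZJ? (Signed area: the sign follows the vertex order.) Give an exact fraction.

Choose coordinates J = (0, 0), Z = (1, 0), C = (0, 1), N = (-3, -2).
1. M is the midpoint of ZC ⇒ M = (1/2, 1/2)
2. F is the centroid of triangle MNC ⇒ F = (-5/6, -1/6)
3. R is the intersection of line FZ and line NJ ⇒ R = (-3/19, -2/19)
2·[NRM] = 9/19, 2·[NZJ] = 2
[NRM]:[NZJ] = 9/19:2 = 9/38

[NRM]:[NZJ] = 9/38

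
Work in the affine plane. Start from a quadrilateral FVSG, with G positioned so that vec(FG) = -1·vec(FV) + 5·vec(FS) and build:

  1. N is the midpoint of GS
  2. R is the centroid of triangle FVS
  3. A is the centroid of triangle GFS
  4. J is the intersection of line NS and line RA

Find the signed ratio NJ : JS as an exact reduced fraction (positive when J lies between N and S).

NJ:JS = 7/2

Assign F = (0, 0), V = (1, 0), S = (0, 1), G = (-1, 5) — the answer is frame-independent, so this choice is without loss of generality.
1. N is the midpoint of GS ⇒ N = (-1/2, 3)
2. R is the centroid of triangle FVS ⇒ R = (1/3, 1/3)
3. A is the centroid of triangle GFS ⇒ A = (-1/3, 2)
4. J is the intersection of line NS and line RA ⇒ J = (-1/9, 13/9)
J = N + t·(S−N) with t = 7/9, so NJ:JS = t:(1−t) = 7/9:2/9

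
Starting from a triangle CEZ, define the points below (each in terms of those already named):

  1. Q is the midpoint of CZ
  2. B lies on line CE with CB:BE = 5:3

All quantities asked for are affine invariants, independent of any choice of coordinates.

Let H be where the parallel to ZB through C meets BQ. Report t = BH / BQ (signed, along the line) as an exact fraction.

t = 2

Work in coordinates with C = (0, 0), E = (1, 0), Z = (0, 1).
1. Q is the midpoint of CZ ⇒ Q = (0, 1/2)
2. B lies on line CE with CB:BE = 5:3 ⇒ B = (5/8, 0)
through C parallel to ZB: direction (5/8, -1); meets BQ at H = (-5/8, 1)
H = B + t·(Q−B) with t = 2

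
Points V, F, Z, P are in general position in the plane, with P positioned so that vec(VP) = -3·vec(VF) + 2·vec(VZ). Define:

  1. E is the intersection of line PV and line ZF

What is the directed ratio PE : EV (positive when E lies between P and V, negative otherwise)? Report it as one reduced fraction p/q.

Choose coordinates V = (0, 0), F = (1, 0), Z = (0, 1), P = (-3, 2).
1. E is the intersection of line PV and line ZF ⇒ E = (3, -2)
E = P + t·(V−P) with t = 2, so PE:EV = t:(1−t) = 2:-1

PE:EV = -2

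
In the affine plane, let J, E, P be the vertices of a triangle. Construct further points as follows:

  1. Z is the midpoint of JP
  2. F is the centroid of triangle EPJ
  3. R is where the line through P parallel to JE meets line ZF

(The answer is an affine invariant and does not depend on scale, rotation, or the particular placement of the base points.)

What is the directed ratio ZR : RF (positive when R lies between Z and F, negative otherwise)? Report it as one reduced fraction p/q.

ZR:RF = -3/4

Choose coordinates J = (0, 0), E = (1, 0), P = (0, 1).
1. Z is the midpoint of JP ⇒ Z = (0, 1/2)
2. F is the centroid of triangle EPJ ⇒ F = (1/3, 1/3)
3. R is where the line through P parallel to JE meets line ZF ⇒ R = (-1, 1)
R = Z + t·(F−Z) with t = -3, so ZR:RF = t:(1−t) = -3:4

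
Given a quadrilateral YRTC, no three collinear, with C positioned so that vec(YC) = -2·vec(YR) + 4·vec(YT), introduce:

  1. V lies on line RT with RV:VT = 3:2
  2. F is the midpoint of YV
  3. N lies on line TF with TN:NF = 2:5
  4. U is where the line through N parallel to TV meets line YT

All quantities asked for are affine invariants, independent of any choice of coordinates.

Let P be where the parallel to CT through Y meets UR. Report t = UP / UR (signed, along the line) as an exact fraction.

Assign Y = (0, 0), R = (1, 0), T = (0, 1), C = (-2, 4) — the answer is frame-independent, so this choice is without loss of generality.
1. V lies on line RT with RV:VT = 3:2 ⇒ V = (2/5, 3/5)
2. F is the midpoint of YV ⇒ F = (1/5, 3/10)
3. N lies on line TF with TN:NF = 2:5 ⇒ N = (2/35, 4/5)
4. U is where the line through N parallel to TV meets line YT ⇒ U = (0, 6/7)
through Y parallel to CT: direction (2, -3); meets UR at P = (-4/3, 2)
P = U + t·(R−U) with t = -4/3

t = -4/3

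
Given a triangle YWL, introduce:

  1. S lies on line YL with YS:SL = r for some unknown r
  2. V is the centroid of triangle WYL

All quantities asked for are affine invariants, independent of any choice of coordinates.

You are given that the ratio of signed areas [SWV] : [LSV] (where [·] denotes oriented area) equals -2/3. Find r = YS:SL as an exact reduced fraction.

Assign Y = (0, 0), W = (1, 0), L = (0, 1) — the answer is frame-independent, so this choice is without loss of generality.
1. With YS:SL = r, write λ = r/(r+1) so S = Y + λ·(L−Y); S is affine-linear in λ
2. V is the centroid of triangle WYL ⇒ V = (1/3, 1/3)
Every point depending on S is an affine combination of S and λ-independent points, so each such coordinate is linear in λ; the λ² term in each signed area is a multiple of (L−Y)×(L−Y) = 0, so 2·[SWV] and 2·[LSV] are each linear in λ. Evaluating at λ=0 and λ=1:
  2·[SWV] = -2/3·λ + 1/3,   2·[LSV] = -1/3·λ + 1/3
So [SWV]:[LSV] = (-2/3·λ + 1/3) / (-1/3·λ + 1/3). Setting this equal to -2/3:
  -2/3·λ + 1/3 = -2/3·(-1/3·λ + 1/3)  ⇒  λ = 5/8
Then r = λ/(1−λ) = (5/8)/(3/8) = 5/3. Check: with r = 5/3, S = (0, 5/8) and [SWV]:[LSV] = -2/3 as required.

r = 5/3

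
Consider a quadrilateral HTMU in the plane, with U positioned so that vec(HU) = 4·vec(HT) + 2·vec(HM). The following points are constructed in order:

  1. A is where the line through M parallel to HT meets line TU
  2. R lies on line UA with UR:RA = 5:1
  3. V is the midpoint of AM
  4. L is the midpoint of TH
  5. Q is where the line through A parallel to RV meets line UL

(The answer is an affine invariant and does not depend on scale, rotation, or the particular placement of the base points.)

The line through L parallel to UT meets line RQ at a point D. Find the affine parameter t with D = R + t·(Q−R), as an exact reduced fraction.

Assign H = (0, 0), T = (1, 0), M = (0, 1), U = (4, 2) — the answer is frame-independent, so this choice is without loss of generality.
1. A is where the line through M parallel to HT meets line TU ⇒ A = (5/2, 1)
2. R lies on line UA with UR:RA = 5:1 ⇒ R = (11/4, 7/6)
3. V is the midpoint of AM ⇒ V = (5/4, 1)
4. L is the midpoint of TH ⇒ L = (1/2, 0)
5. Q is where the line through A parallel to RV meets line UL ⇒ Q = (127/58, 28/29)
through L parallel to UT: direction (-3, -2); meets RQ at D = (5/3, 7/9)
D = R + t·(Q−R) with t = 29/15

t = 29/15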